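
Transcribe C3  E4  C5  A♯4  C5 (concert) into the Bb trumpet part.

D3 F#4 D5 B#4 D5

The Bb trumpet sounds a major second below written, so the written part must be a major second above concert — transpose each note up.
C3 → D3
E4 → F#4
C5 → D5
A#4 → B#4
C5 → D5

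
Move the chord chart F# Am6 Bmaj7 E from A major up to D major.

B Dm6 Emaj7 A

A major up to D major is a perfect fourth; each chord root moves by that interval while the quality stays the same.
F#: root F# up a perfect fourth → B, giving B.
Am6: root A up a perfect fourth → D, giving Dm6.
Bmaj7: root B up a perfect fourth → E, giving Emaj7.
E: root E up a perfect fourth → A, giving A.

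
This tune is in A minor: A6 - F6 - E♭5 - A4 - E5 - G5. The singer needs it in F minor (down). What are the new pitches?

A minor to F minor down is a major third, so every note moves down by that interval.
A6 → F6
F6 → Db6
Eb5 → Cb5
A4 → F4
E5 → C5
G5 → Eb5

F6 Db6 Cb5 F4 C5 Eb5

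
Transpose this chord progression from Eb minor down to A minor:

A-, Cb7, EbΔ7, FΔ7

Eb minor down to A minor is a diminished fifth; each chord root moves by that interval while the quality stays the same.
A-: root A down a diminished fifth → D#, giving D#-.
Cb7: root Cb down a diminished fifth → F, giving F7.
EbΔ7: root Eb down a diminished fifth → A, giving AΔ7.
FΔ7: root F down a diminished fifth → B, giving BΔ7.

D#- F7 AΔ7 BΔ7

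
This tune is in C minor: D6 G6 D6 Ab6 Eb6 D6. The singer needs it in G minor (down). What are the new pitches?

C minor to G minor down is a perfect fourth, so every note moves down by that interval.
D6 -> A5
G6 -> D6
D6 -> A5
Ab6 -> Eb6
Eb6 -> Bb5
D6 -> A5

A5 D6 A5 Eb6 Bb5 A5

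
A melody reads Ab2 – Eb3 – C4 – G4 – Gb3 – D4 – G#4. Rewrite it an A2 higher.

B2 F#3 D#4 A#4 A3 E#4 A##4

An augmented second up from Ab2 gives B2.
Eb3: a second up reaches F, and 3 semitones makes it F#3.
C4: a second up reaches D, and 3 semitones makes it D#4.
G4: a second up reaches A, and 3 semitones makes it A#4.
Gb3: a second up reaches A, and 3 semitones makes it A3.
An augmented second up from D4 gives E#4.
An augmented second up from G#4 gives A##4.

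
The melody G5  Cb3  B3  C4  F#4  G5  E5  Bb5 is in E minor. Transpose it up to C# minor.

E6 Ab3 G#4 A4 D#5 E6 C#6 G6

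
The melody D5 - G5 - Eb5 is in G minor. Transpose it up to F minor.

C6 F6 Db6

From G up to F is a minor seventh; apply that to each pitch.
D5 becomes C6
G5 becomes F6
Eb5 becomes Db6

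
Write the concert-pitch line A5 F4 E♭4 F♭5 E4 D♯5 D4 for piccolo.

A4 F3 Eb3 Fb4 E3 D#4 D3

Written C4 sounds as C5 on the piccolo, so concert pitches are written a perfect octave down.
A5 -> A4
F4 -> F3
Eb4 -> Eb3
Fb5 -> Fb4
E4 -> E3
D#5 -> D#4
D4 -> D3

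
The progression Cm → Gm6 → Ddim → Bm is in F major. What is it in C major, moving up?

F major up to C major is a perfect fifth; each chord root moves by that interval while the quality stays the same.
Cm: root C up a perfect fifth → G, giving Gm.
Gm6: root G up a perfect fifth → D, giving Dm6.
Ddim: root D up a perfect fifth → A, giving Adim.
Bm: root B up a perfect fifth → F#, giving F#m.

Gm Dm6 Adim F#m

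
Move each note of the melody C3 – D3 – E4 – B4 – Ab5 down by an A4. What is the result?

Gb2 Ab2 Bb3 F4 Ebb5

C3: a fourth down reaches G, and 6 semitones makes it Gb2.
D3: a fourth down reaches A, and 6 semitones makes it Ab2.
E4: a fourth down reaches B, and 6 semitones makes it Bb3.
An augmented fourth down from B4 gives F4.
Ab5: a fourth down reaches E, and 6 semitones makes it Ebb5.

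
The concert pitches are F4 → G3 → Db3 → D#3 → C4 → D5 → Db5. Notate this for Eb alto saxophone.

D5 E4 Bb3 B#3 A4 B5 Bb5

Written C4 sounds as Eb3 on the Eb alto saxophone, so concert pitches are written a major sixth up.
F4 becomes D5
G3 becomes E4
Db3 becomes Bb3
D#3 becomes B#3
C4 becomes A4
D5 becomes B5
Db5 becomes Bb5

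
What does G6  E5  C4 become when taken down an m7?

A5 F#4 D3

G6 gives A5
E5 gives F#4
C4 gives D3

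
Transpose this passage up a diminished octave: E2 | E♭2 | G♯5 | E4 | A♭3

E2 -> Eb3
Eb2 -> Ebb3
G#5 -> G6
E4 -> Eb5
Ab3 -> Abb4

Eb3 Ebb3 G6 Eb5 Abb4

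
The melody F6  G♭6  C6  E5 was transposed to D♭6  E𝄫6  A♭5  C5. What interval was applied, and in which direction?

down a major third

Take the first pair: F6 → Db6. F to D spans 3 letter names, so the interval is some kind of third.
Db6 to F6 is 4 semitones, which makes it a major third; the second version is lower, so the direction is down.
Checking another pair — E5 → C5 — gives the same interval.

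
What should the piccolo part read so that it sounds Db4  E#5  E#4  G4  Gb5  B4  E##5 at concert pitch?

The piccolo sounds a perfect octave above written, so the written part must be a perfect octave below concert — transpose each note down.
Db4 gives Db3
E#5 gives E#4
E#4 gives E#3
G4 gives G3
Gb5 gives Gb4
B4 gives B3
E##5 gives E##4

Db3 E#4 E#3 G3 Gb4 B3 E##4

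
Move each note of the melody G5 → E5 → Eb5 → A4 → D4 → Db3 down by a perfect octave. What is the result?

G5 to G4
E5 to E4
Eb5 to Eb4
A4 to A3
D4 to D3
Db3 to Db2

G4 E4 Eb4 A3 D3 Db2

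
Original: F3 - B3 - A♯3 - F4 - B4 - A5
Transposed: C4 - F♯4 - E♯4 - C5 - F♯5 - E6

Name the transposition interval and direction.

Take the first pair: F3 → C4. F to C spans 5 letter names, so the interval is some kind of fifth.
F3 to C4 is 7 semitones, which makes it a perfect fifth; the second version is higher, so the direction is up.
Checking another pair — A5 → E6 — gives the same interval.

up a perfect fifth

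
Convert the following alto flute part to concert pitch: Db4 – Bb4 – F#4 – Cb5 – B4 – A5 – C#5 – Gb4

Written C4 on the alto flute sounds as G3, a perfect fourth lower; apply that shift to every note.
Db4 → Ab3
Bb4 → F4
F#4 → C#4
Cb5 → Gb4
B4 → F#4
A5 → E5
C#5 → G#4
Gb4 → Db4

Ab3 F4 C#4 Gb4 F#4 E5 G#4 Db4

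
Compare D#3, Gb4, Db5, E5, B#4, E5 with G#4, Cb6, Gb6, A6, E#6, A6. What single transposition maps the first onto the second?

up a perfect eleventh

Take the first pair: D#3 → G#4. D to G spans 11 letter names, so the interval is some kind of eleventh.
D#3 to G#4 is 17 semitones, which makes it a perfect eleventh; the second version is higher, so the direction is up.
Checking another pair — E5 → A6 — gives the same interval.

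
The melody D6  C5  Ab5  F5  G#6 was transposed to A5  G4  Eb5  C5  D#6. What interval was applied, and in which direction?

From D6 to A5 is 4 letter names — a fourth of some quality.
A5 to D6 is 5 semitones, which makes it a perfect fourth; the second version is lower, so the direction is down.
Checking another pair — G#6 → D#6 — gives the same interval.

down a perfect fourth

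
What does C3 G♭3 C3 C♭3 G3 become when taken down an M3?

C3 -> Ab2
Gb3 -> Ebb3
C3 -> Ab2
Cb3 -> Abb2
G3 -> Eb3

Ab2 Ebb3 Ab2 Abb2 Eb3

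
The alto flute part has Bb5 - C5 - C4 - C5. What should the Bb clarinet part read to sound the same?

G5 A4 A3 A4

First find concert pitch: the alto flute sounds a perfect fourth below written, so Bb5 C5 C4 C5 sounds F5 G4 G3 G4.
Then write for Bb clarinet: it sounds a major second below written, so the part must be a major second above concert.
F5 → G5
G4 → A4
G3 → A3
G4 → A4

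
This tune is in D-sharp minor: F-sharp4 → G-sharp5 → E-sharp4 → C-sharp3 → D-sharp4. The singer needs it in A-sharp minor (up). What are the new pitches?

C#5 D#6 B#4 G#3 A#4

From D-sharp up to A-sharp is a perfect fifth; apply that to each pitch.
F#4 to C#5
G#5 to D#6
E#4 to B#4
C#3 to G#3
D#4 to A#4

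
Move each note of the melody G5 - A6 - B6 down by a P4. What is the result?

D5 E6 F#6

G5 down a perfect fourth is D5.
A6 down a perfect fourth is E6.
B6: a fourth down reaches F, and 5 semitones makes it F#6.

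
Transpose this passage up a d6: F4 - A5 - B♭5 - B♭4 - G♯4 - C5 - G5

Dbb5 Fb6 Gbb6 Gbb5 Eb5 Abb5 Ebb6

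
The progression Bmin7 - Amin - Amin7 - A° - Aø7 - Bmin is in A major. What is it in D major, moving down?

Emin7 Dmin Dmin7 D° Dø7 Emin

A major down to D major is a perfect fifth; each chord root moves by that interval while the quality stays the same.
Bmin7: root B down a perfect fifth → E, giving Emin7.
Amin: root A down a perfect fifth → D, giving Dmin.
Amin7: root A down a perfect fifth → D, giving Dmin7.
A°: root A down a perfect fifth → D, giving D°.
Aø7: root A down a perfect fifth → D, giving Dø7.
Bmin: root B down a perfect fifth → E, giving Emin.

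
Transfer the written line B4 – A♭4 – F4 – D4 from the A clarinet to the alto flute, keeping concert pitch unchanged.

C#5 Bb4 G4 E4

First find concert pitch: the A clarinet sounds a minor third below written, so B4 A♭4 F4 D4 sounds G#4 F4 D4 B3.
Then write for alto flute: it sounds a perfect fourth below written, so the part must be a perfect fourth above concert.
G#4 → C#5
F4 → Bb4
D4 → G4
B3 → E4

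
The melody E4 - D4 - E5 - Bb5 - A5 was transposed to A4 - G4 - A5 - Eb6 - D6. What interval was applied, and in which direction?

Take the first pair: E4 → A4. E to A spans 4 letter names, so the interval is some kind of fourth.
E4 to A4 is 5 semitones, which makes it a perfect fourth; the second version is higher, so the direction is up.
Checking another pair — A5 → D6 — gives the same interval.

up a perfect fourth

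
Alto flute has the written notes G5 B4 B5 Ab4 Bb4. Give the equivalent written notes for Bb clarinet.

E5 G#4 G#5 F4 G4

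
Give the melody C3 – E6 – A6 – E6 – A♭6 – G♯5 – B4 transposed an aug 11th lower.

Gb1 Bb4 Eb5 Bb4 Ebb5 D4 F3

C3 down an augmented eleventh is Gb1.
E6: an eleventh down reaches B, and 18 semitones makes it Bb4.
A6 down an augmented eleventh is Eb5.
E6 down an augmented eleventh is Bb4.
Ab6 down an augmented eleventh is Ebb5.
G#5 down an augmented eleventh is D4.
B4 down an augmented eleventh is F3.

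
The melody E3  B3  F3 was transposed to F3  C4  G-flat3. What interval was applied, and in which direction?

From E3 to F3 is 2 letter names — a second of some quality.
E3 to F3 is 1 semitone, which makes it a minor second; the second version is higher, so the direction is up.
Checking another pair — F3 → Gb3 — gives the same interval.

up a minor second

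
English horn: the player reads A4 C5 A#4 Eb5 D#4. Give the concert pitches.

Written C4 on the English horn sounds as F3, a perfect fifth lower; apply that shift to every note.
A4 gives D4
C5 gives F4
A#4 gives D#4
Eb5 gives Ab4
D#4 gives G#3

D4 F4 D#4 Ab4 G#3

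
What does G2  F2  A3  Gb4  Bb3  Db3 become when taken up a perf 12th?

D4 C4 E5 Db6 F5 Ab4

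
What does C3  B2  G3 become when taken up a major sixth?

A3 G#3 E4

C3 up a major sixth is A3.
B2 up a major sixth is G#3.
G3 up a major sixth is E4.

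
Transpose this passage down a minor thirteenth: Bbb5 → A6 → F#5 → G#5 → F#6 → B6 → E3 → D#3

Bbb5 to Db4
A6 to C#5
F#5 to A#3
G#5 to B#3
F#6 to A#4
B6 to D#5
E3 to G#1
D#3 to F##1

Db4 C#5 A#3 B#3 A#4 D#5 G#1 F##1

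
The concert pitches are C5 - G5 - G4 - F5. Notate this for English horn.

Written C4 sounds as F3 on the English horn, so concert pitches are written a perfect fifth up.
C5 becomes G5
G5 becomes D6
G4 becomes D5
F5 becomes C6

G5 D6 D5 C6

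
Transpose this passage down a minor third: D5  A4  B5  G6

D5 gives B4
A4 gives F#4
B5 gives G#5
G6 gives E6

B4 F#4 G#5 E6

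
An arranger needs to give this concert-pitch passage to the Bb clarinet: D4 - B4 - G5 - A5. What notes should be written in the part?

Written C4 sounds as Bb3 on the Bb clarinet, so concert pitches are written a major second up.
D4 to E4
B4 to C#5
G5 to A5
A5 to B5

E4 C#5 A5 B5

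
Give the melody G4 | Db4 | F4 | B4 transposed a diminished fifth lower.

C#4 G3 B3 E#4

G4 to C#4
Db4 to G3
F4 to B3
B4 to E#4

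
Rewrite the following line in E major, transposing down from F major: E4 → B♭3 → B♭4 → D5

D#4 A3 A4 C#5

From F down to E is a minor second; apply that to each pitch.
E4 to D#4
Bb3 to A3
Bb4 to A4
D5 to C#5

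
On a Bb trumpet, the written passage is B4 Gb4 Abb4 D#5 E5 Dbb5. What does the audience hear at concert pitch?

A4 Fb4 Gbb4 C#5 D5 Cbb5

Written C4 on the Bb trumpet sounds as Bb3, a major second lower; apply that shift to every note.
B4 to A4
Gb4 to Fb4
Abb4 to Gbb4
D#5 to C#5
E5 to D5
Dbb5 to Cbb5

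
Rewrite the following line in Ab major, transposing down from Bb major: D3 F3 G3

C3 Eb3 F3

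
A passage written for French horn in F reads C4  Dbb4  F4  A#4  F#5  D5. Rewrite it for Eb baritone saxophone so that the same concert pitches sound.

First find concert pitch: the French horn in F sounds a perfect fifth below written, so C4 Dbb4 F4 A#4 F#5 D5 sounds F3 Gbb3 Bb3 D#4 B4 G4.
Then write for Eb baritone saxophone: it sounds a major thirteenth below written, so the part must be a major thirteenth above concert.
F3 → D5
Gbb3 → Ebb5
Bb3 → G5
D#4 → B#5
B4 → G#6
G4 → E6

D5 Ebb5 G5 B#5 G#6 E6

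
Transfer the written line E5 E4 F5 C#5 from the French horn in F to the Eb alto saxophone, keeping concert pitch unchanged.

F#5 F#4 G5 D#5

First find concert pitch: the French horn in F sounds a perfect fifth below written, so E5 E4 F5 C#5 sounds A4 A3 Bb4 F#4.
Then write for Eb alto saxophone: it sounds a major sixth below written, so the part must be a major sixth above concert.
A4 → F#5
A3 → F#4
Bb4 → G5
F#4 → D#5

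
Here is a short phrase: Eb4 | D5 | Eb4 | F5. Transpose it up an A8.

Eb4 -> E5
D5 -> D#6
Eb4 -> E5
F5 -> F#6

E5 D#6 E5 F#6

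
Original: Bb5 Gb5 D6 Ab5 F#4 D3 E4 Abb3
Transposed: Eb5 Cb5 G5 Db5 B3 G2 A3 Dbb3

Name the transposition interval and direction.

Take the first pair: Bb5 → Eb5. B to E spans 5 letter names, so the interval is some kind of fifth.
Eb5 to Bb5 is 7 semitones, which makes it a perfect fifth; the second version is lower, so the direction is down.
Checking another pair — Abb3 → Dbb3 — gives the same interval.

down a perfect fifth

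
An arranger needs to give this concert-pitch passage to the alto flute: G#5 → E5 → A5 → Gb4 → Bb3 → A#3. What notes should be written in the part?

C#6 A5 D6 Cb5 Eb4 D#4

The alto flute sounds a perfect fourth below written, so the written part must be a perfect fourth above concert — transpose each note up.
G#5 to C#6
E5 to A5
A5 to D6
Gb4 to Cb5
Bb3 to Eb4
A#3 to D#4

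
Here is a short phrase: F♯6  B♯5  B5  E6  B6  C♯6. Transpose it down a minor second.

E#6 A##5 A#5 D#6 A#6 B#5

F#6 to E#6
B#5 to A##5
B5 to A#5
E6 to D#6
B6 to A#6
C#6 to B#5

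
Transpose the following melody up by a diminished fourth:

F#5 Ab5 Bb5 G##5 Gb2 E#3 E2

F#5 -> Bb5
Ab5 -> Dbb6
Bb5 -> Ebb6
G##5 -> C#6
Gb2 -> Cbb3
E#3 -> A3
E2 -> Ab2

Bb5 Dbb6 Ebb6 C#6 Cbb3 A3 Ab2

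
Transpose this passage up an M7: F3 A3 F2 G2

E4 G#4 E3 F#3

A major seventh up from F3 gives E4.
A major seventh up from A3 gives G#4.
F2: a seventh up reaches E, and 11 semitones makes it E3.
G2: a seventh up reaches F, and 11 semitones makes it F#3.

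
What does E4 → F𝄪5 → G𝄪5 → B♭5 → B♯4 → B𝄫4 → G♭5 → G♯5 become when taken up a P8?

E5 F##6 G##6 Bb6 B#5 Bbb5 Gb6 G#6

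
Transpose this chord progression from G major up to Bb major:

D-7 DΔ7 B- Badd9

F-7 FΔ7 D- Dadd9

G major up to Bb major is a minor third; each chord root moves by that interval while the quality stays the same.
D-7: root D up a minor third → F, giving F-7.
DΔ7: root D up a minor third → F, giving FΔ7.
B-: root B up a minor third → D, giving D-.
Badd9: root B up a minor third → D, giving Dadd9.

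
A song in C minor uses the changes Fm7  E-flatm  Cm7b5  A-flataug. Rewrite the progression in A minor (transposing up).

Dm7 Cm Am7b5 Faug

C minor up to A minor is a major sixth; each chord root moves by that interval while the quality stays the same.
Fm7: root F up a major sixth → D, giving Dm7.
E-flatm: root E-flat up a major sixth → C, giving Cm.
Cm7b5: root C up a major sixth → A, giving Am7b5.
A-flataug: root A-flat up a major sixth → F, giving Faug.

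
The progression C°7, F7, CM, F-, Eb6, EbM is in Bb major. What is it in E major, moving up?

F#°7 B7 F#M B- A6 AM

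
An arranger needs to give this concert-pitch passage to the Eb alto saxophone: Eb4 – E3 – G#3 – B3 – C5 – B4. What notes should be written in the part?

Written C4 sounds as Eb3 on the Eb alto saxophone, so concert pitches are written a major sixth up.
Eb4 → C5
E3 → C#4
G#3 → E#4
B3 → G#4
C5 → A5
B4 → G#5

C5 C#4 E#4 G#4 A5 G#5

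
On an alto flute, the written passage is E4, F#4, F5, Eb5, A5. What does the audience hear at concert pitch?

B3 C#4 C5 Bb4 E5

The alto flute sounds a perfect fourth below written, so transpose each written note down a perfect fourth.
E4 to B3
F#4 to C#4
F5 to C5
Eb5 to Bb4
A5 to E5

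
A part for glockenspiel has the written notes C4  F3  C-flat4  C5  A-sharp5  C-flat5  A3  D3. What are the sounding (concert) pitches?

C6 F5 Cb6 C7 A#7 Cb7 A5 D5

The glockenspiel sounds a perfect fifteenth above written, so transpose each written note up a perfect fifteenth.
C4 -> C6
F3 -> F5
Cb4 -> Cb6
C5 -> C7
A#5 -> A#7
Cb5 -> Cb7
A3 -> A5
D3 -> D5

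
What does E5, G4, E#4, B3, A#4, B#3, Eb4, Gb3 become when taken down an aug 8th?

Eb4 Gb3 E3 Bb2 A3 B2 Ebb3 Gbb2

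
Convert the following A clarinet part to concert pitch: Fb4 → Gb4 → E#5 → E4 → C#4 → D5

The A clarinet sounds a minor third below written, so transpose each written note down a minor third.
Fb4 -> Db4
Gb4 -> Eb4
E#5 -> C##5
E4 -> C#4
C#4 -> A#3
D5 -> B4

Db4 Eb4 C##5 C#4 A#3 B4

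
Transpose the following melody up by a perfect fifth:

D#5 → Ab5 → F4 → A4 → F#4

D#5 to A#5
Ab5 to Eb6
F4 to C5
A4 to E5
F#4 to C#5

A#5 Eb6 C5 E5 C#5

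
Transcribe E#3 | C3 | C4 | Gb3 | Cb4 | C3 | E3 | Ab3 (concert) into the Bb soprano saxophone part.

F##3 D3 D4 Ab3 Db4 D3 F#3 Bb3

The Bb soprano saxophone sounds a major second below written, so the written part must be a major second above concert — transpose each note up.
E#3 to F##3
C3 to D3
C4 to D4
Gb3 to Ab3
Cb4 to Db4
C3 to D3
E3 to F#3
Ab3 to Bb3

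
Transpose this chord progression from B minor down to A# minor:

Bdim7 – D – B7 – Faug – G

A#dim7 C# A#7 Eaug F#

B minor down to A# minor is a minor second; each chord root moves by that interval while the quality stays the same.
Bdim7: root B down a minor second → A#, giving A#dim7.
D: root D down a minor second → C#, giving C#.
B7: root B down a minor second → A#, giving A#7.
Faug: root F down a minor second → E, giving Eaug.
G: root G down a minor second → F#, giving F#.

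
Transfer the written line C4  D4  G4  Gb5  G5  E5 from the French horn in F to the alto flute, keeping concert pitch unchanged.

Bb3 C4 F4 Fb5 F5 D5

First find concert pitch: the French horn in F sounds a perfect fifth below written, so C4 D4 G4 Gb5 G5 E5 sounds F3 G3 C4 Cb5 C5 A4.
Then write for alto flute: it sounds a perfect fourth below written, so the part must be a perfect fourth above concert.
F3 → Bb3
G3 → C4
C4 → F4
Cb5 → Fb5
C5 → F5
A4 → D5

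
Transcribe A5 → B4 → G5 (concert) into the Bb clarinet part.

B5 C#5 A5

The Bb clarinet sounds a major second below written, so the written part must be a major second above concert — transpose each note up.
A5 -> B5
B4 -> C#5
G5 -> A5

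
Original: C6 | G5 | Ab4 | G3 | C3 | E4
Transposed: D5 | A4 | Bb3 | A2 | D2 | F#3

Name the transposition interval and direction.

down a minor seventh

From C6 to D5 is 7 letter names — a seventh of some quality.
D5 to C6 is 10 semitones, which makes it a minor seventh; the second version is lower, so the direction is down.
Checking another pair — E4 → F#3 — gives the same interval.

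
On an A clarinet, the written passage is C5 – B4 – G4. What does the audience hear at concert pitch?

A4 G#4 E4

Written C4 on the A clarinet sounds as A3, a minor third lower; apply that shift to every note.
C5 → A4
B4 → G#4
G4 → E4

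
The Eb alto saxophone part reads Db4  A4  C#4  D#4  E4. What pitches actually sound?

Fb3 C4 E3 F#3 G3

The Eb alto saxophone sounds a major sixth below written, so transpose each written note down a major sixth.
Db4 gives Fb3
A4 gives C4
C#4 gives E3
D#4 gives F#3
E4 gives G3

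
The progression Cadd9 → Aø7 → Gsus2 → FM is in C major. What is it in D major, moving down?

Dadd9 Bø7 Asus2 GM

C major down to D major is a minor seventh; each chord root moves by that interval while the quality stays the same.
Cadd9: root C down a minor seventh → D, giving Dadd9.
Aø7: root A down a minor seventh → B, giving Bø7.
Gsus2: root G down a minor seventh → A, giving Asus2.
FM: root F down a minor seventh → G, giving GM.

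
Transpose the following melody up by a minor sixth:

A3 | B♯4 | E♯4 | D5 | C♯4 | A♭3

F4 G#5 C#5 Bb5 A4 Fb4

A3 to F4
B#4 to G#5
E#4 to C#5
D5 to Bb5
C#4 to A4
Ab3 to Fb4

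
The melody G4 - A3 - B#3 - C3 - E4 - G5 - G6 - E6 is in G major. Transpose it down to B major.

B3 C#3 D##3 E2 G#3 B4 B5 G#5

G major to B major down is a minor sixth, so every note moves down by that interval.
G4 becomes B3
A3 becomes C#3
B#3 becomes D##3
C3 becomes E2
E4 becomes G#3
G5 becomes B4
G6 becomes B5
E6 becomes G#5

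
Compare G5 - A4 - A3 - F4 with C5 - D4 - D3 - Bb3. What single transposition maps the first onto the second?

Take the first pair: G5 → C5. G to C spans 5 letter names, so the interval is some kind of fifth.
C5 to G5 is 7 semitones, which makes it a perfect fifth; the second version is lower, so the direction is down.
Checking another pair — F4 → Bb3 — gives the same interval.

down a perfect fifth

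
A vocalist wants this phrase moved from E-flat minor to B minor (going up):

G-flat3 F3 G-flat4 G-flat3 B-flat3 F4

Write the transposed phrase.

D4 C#4 D5 D4 F#4 C#5

E-flat minor to B minor up is an augmented fifth, so every note moves up by that interval.
Gb3 to D4
F3 to C#4
Gb4 to D5
Gb3 to D4
Bb3 to F#4
F4 to C#5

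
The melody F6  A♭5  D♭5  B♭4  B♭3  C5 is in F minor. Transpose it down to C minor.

C6 Eb5 Ab4 F4 F3 G4

From F down to C is a perfect fourth; apply that to each pitch.
F6 to C6
Ab5 to Eb5
Db5 to Ab4
Bb4 to F4
Bb3 to F3
C5 to G4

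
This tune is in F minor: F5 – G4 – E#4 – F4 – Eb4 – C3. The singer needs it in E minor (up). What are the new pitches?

F minor to E minor up is a major seventh, so every note moves up by that interval.
F5 gives E6
G4 gives F#5
E#4 gives D##5
F4 gives E5
Eb4 gives D5
C3 gives B3

E6 F#5 D##5 E5 D5 B3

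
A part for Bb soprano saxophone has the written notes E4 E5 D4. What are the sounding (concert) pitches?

D4 D5 C4

Written C4 on the Bb soprano saxophone sounds as Bb3, a major second lower; apply that shift to every note.
E4 to D4
E5 to D5
D4 to C4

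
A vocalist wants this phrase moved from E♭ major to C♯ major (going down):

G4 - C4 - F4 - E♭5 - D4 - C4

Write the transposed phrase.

From E♭ down to C♯ is a diminished third; apply that to each pitch.
G4 gives E#4
C4 gives A#3
F4 gives D#4
Eb5 gives C#5
D4 gives B#3
C4 gives A#3

E#4 A#3 D#4 C#5 B#3 A#3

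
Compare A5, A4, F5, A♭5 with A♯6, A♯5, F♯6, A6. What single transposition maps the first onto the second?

Take the first pair: A5 → A#6. A to A spans 8 letter names, so the interval is some kind of octave.
A5 to A#6 is 13 semitones, which makes it an augmented octave; the second version is higher, so the direction is up.
Checking another pair — Ab5 → A6 — gives the same interval.

up an augmented octave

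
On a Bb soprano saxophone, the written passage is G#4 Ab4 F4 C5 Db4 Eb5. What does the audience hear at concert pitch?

F#4 Gb4 Eb4 Bb4 Cb4 Db5

Written C4 on the Bb soprano saxophone sounds as Bb3, a major second lower; apply that shift to every note.
G#4 → F#4
Ab4 → Gb4
F4 → Eb4
C5 → Bb4
Db4 → Cb4
Eb5 → Db5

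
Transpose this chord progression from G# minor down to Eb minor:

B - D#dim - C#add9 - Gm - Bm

Gb Bbdim Abadd9 Ebbm Gbm

G# minor down to Eb minor is an augmented third; each chord root moves by that interval while the quality stays the same.
B: root B down an augmented third → Gb, giving Gb.
D#dim: root D# down an augmented third → Bb, giving Bbdim.
C#add9: root C# down an augmented third → Ab, giving Abadd9.
Gm: root G down an augmented third → Ebb, giving Ebbm.
Bm: root B down an augmented third → Gb, giving Gbm.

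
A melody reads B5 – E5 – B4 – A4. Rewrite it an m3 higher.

D6 G5 D5 C5

B5 to D6
E5 to G5
B4 to D5
A4 to C5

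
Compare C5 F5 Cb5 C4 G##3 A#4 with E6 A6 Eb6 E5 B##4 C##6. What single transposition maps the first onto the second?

Take the first pair: C5 → E6. C to E spans 10 letter names, so the interval is some kind of tenth.
C5 to E6 is 16 semitones, which makes it a major tenth; the second version is higher, so the direction is up.
Checking another pair — A#4 → C##6 — gives the same interval.

up a major tenth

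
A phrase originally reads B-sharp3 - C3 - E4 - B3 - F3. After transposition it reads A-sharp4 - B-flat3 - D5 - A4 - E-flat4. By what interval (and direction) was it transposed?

up a minor seventh

From B#3 to A#4 is 7 letter names — a seventh of some quality.
B#3 to A#4 is 10 semitones, which makes it a minor seventh; the second version is higher, so the direction is up.
Checking another pair — F3 → Eb4 — gives the same interval.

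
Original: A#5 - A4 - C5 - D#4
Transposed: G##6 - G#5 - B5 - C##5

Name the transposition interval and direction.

up a major seventh

Take the first pair: A#5 → G##6. A to G spans 7 letter names, so the interval is some kind of seventh.
A#5 to G##6 is 11 semitones, which makes it a major seventh; the second version is higher, so the direction is up.
Checking another pair — D#4 → C##5 — gives the same interval.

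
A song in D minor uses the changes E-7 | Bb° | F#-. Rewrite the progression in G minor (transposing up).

D minor up to G minor is a perfect fourth; each chord root moves by that interval while the quality stays the same.
E-7: root E up a perfect fourth → A, giving A-7.
Bb°: root Bb up a perfect fourth → Eb, giving Eb°.
F#-: root F# up a perfect fourth → B, giving B-.

A-7 Eb° B-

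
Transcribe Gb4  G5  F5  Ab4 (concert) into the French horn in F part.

Written C4 sounds as F3 on the French horn in F, so concert pitches are written a perfect fifth up.
Gb4 to Db5
G5 to D6
F5 to C6
Ab4 to Eb5

Db5 D6 C6 Eb5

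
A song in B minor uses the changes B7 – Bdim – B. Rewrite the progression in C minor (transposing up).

C7 Cdim C

B minor up to C minor is a minor second; each chord root moves by that interval while the quality stays the same.
B7: root B up a minor second → C, giving C7.
Bdim: root B up a minor second → C, giving Cdim.
B: root B up a minor second → C, giving C.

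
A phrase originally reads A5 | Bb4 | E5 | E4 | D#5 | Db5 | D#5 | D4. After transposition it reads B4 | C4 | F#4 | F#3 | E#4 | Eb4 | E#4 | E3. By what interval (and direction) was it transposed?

down a minor seventh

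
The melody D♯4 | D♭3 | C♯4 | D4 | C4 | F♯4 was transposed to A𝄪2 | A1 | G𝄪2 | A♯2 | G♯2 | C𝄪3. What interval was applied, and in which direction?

Take the first pair: D#4 → A##2. D to A spans 11 letter names, so the interval is some kind of eleventh.
A##2 to D#4 is 16 semitones, which makes it a diminished eleventh; the second version is lower, so the direction is down.
Checking another pair — F#4 → C##3 — gives the same interval.

down a diminished eleventh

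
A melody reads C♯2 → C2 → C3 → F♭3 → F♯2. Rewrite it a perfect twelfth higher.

C#2: a twelfth up reaches G, and 19 semitones makes it G#3.
A perfect twelfth up from C2 gives G3.
A perfect twelfth up from C3 gives G4.
A perfect twelfth up from Fb3 gives Cb5.
F#2: a twelfth up reaches C, and 19 semitones makes it C#4.

G#3 G3 G4 Cb5 C#4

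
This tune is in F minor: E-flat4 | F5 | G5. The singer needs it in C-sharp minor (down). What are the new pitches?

F minor to C-sharp minor down is a diminished fourth, so every note moves down by that interval.
Eb4 gives B3
F5 gives C#5
G5 gives D#5

B3 C#5 D#5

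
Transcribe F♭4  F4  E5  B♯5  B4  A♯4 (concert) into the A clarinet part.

Written C4 sounds as A3 on the A clarinet, so concert pitches are written a minor third up.
Fb4 gives Abb4
F4 gives Ab4
E5 gives G5
B#5 gives D#6
B4 gives D5
A#4 gives C#5

Abb4 Ab4 G5 D#6 D5 C#5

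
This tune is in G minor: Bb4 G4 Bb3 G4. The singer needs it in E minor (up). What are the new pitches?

G minor to E minor up is a major sixth, so every note moves up by that interval.
Bb4 to G5
G4 to E5
Bb3 to G4
G4 to E5

G5 E5 G4 E5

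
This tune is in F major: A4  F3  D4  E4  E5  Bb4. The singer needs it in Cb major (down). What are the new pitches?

Eb4 Cb3 Ab3 Bb3 Bb4 Fb4

F major to Cb major down is an augmented fourth, so every note moves down by that interval.
A4 gives Eb4
F3 gives Cb3
D4 gives Ab3
E4 gives Bb3
E5 gives Bb4
Bb4 gives Fb4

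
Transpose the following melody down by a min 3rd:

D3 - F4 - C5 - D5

B2 D4 A4 B4

D3: a third down reaches B, and 3 semitones makes it B2.
F4: a third down reaches D, and 3 semitones makes it D4.
C5: a third down reaches A, and 3 semitones makes it A4.
D5 down a minor third is B4.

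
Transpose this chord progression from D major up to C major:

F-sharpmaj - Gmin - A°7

Emaj Fmin G°7

D major up to C major is a minor seventh; each chord root moves by that interval while the quality stays the same.
F-sharpmaj: root F-sharp up a minor seventh → E, giving Emaj.
Gmin: root G up a minor seventh → F, giving Fmin.
A°7: root A up a minor seventh → G, giving G°7.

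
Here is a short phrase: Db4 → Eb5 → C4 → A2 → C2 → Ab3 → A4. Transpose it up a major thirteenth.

Bb5 C7 A5 F#4 A3 F5 F#6

Db4: a thirteenth up reaches B, and 21 semitones makes it Bb5.
A major thirteenth up from Eb5 gives C7.
C4: a thirteenth up reaches A, and 21 semitones makes it A5.
A2 up a major thirteenth is F#4.
C2 up a major thirteenth is A3.
A major thirteenth up from Ab3 gives F5.
A4: a thirteenth up reaches F, and 21 semitones makes it F#6.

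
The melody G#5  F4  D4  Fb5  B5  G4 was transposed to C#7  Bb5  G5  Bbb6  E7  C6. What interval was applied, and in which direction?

up a perfect eleventh

From G#5 to C#7 is 11 letter names — an eleventh of some quality.
G#5 to C#7 is 17 semitones, which makes it a perfect eleventh; the second version is higher, so the direction is up.
Checking another pair — G4 → C6 — gives the same interval.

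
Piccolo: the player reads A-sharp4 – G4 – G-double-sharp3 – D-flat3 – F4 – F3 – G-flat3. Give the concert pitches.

A#5 G5 G##4 Db4 F5 F4 Gb4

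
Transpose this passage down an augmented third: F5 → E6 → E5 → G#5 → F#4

Dbb5 Cb6 Cb5 Eb5 Db4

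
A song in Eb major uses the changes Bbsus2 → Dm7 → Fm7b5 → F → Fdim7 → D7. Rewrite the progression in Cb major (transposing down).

Gbsus2 Bbm7 Dbm7b5 Db Dbdim7 Bb7

Eb major down to Cb major is a major third; each chord root moves by that interval while the quality stays the same.
Bbsus2: root Bb down a major third → Gb, giving Gbsus2.
Dm7: root D down a major third → Bb, giving Bbm7.
Fm7b5: root F down a major third → Db, giving Dbm7b5.
F: root F down a major third → Db, giving Db.
Fdim7: root F down a major third → Db, giving Dbdim7.
D7: root D down a major third → Bb, giving Bb7.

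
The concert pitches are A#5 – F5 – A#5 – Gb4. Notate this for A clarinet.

The A clarinet sounds a minor third below written, so the written part must be a minor third above concert — transpose each note up.
A#5 -> C#6
F5 -> Ab5
A#5 -> C#6
Gb4 -> Bbb4

C#6 Ab5 C#6 Bbb4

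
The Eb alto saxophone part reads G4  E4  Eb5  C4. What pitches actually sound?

The Eb alto saxophone sounds a major sixth below written, so transpose each written note down a major sixth.
G4 becomes Bb3
E4 becomes G3
Eb5 becomes Gb4
C4 becomes Eb3

Bb3 G3 Gb4 Eb3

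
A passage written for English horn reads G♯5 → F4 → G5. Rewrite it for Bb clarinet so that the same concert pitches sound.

First find concert pitch: the English horn sounds a perfect fifth below written, so G♯5 F4 G5 sounds C#5 Bb3 C5.
Then write for Bb clarinet: it sounds a major second below written, so the part must be a major second above concert.
C#5 → D#5
Bb3 → C4
C5 → D5

D#5 C4 D5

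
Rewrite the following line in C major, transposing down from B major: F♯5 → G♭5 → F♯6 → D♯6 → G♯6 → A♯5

G4 Abb4 G5 E5 A5 B4

From B down to C is a major seventh; apply that to each pitch.
F#5 becomes G4
Gb5 becomes Abb4
F#6 becomes G5
D#6 becomes E5
G#6 becomes A5
A#5 becomes B4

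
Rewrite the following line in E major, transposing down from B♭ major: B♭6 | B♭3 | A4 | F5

E6 E3 D#4 B4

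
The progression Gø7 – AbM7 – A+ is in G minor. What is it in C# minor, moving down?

C#ø7 DM7 D#+

G minor down to C# minor is a diminished fifth; each chord root moves by that interval while the quality stays the same.
Gø7: root G down a diminished fifth → C#, giving C#ø7.
AbM7: root Ab down a diminished fifth → D, giving DM7.
A+: root A down a diminished fifth → D#, giving D#+.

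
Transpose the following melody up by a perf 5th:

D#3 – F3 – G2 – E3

A#3 C4 D3 B3

D#3 -> A#3
F3 -> C4
G2 -> D3
E3 -> B3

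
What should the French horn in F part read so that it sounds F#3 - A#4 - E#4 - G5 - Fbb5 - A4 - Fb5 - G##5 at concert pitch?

C#4 E#5 B#4 D6 Cbb6 E5 Cb6 D##6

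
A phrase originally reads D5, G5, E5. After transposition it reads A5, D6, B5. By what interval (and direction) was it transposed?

up a perfect fifth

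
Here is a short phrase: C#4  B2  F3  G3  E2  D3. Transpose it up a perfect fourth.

F#4 E3 Bb3 C4 A2 G3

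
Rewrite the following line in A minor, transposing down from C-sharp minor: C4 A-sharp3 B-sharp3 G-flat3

From C-sharp down to A is a major third; apply that to each pitch.
C4 becomes Ab3
A#3 becomes F#3
B#3 becomes G#3
Gb3 becomes Ebb3

Ab3 F#3 G#3 Ebb3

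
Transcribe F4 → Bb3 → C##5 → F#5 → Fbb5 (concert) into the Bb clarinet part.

G4 C4 D##5 G#5 Gbb5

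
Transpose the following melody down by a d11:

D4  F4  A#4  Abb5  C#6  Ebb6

A#2 C#3 E##3 Eb4 G##4 Bb4

D4 -> A#2
F4 -> C#3
A#4 -> E##3
Abb5 -> Eb4
C#6 -> G##4
Ebb6 -> Bb4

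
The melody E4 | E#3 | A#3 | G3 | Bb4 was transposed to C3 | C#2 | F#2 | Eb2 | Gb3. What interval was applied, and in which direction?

down a major tenth

Take the first pair: E4 → C3. E to C spans 10 letter names, so the interval is some kind of tenth.
C3 to E4 is 16 semitones, which makes it a major tenth; the second version is lower, so the direction is down.
Checking another pair — Bb4 → Gb3 — gives the same interval.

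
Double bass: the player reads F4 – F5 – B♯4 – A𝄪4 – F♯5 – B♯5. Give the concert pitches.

F3 F4 B#3 A##3 F#4 B#4

Written C4 on the double bass sounds as C3, a perfect octave lower; apply that shift to every note.
F4 -> F3
F5 -> F4
B#4 -> B#3
A##4 -> A##3
F#5 -> F#4
B#5 -> B#4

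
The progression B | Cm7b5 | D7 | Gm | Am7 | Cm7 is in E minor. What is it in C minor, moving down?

E minor down to C minor is a major third; each chord root moves by that interval while the quality stays the same.
B: root B down a major third → G, giving G.
Cm7b5: root C down a major third → Ab, giving Abm7b5.
D7: root D down a major third → Bb, giving Bb7.
Gm: root G down a major third → Eb, giving Ebm.
Am7: root A down a major third → F, giving Fm7.
Cm7: root C down a major third → Ab, giving Abm7.

G Abm7b5 Bb7 Ebm Fm7 Abm7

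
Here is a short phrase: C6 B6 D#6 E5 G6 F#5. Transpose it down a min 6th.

E5 D#6 F##5 G#4 B5 A#4

C6 -> E5
B6 -> D#6
D#6 -> F##5
E5 -> G#4
G6 -> B5
F#5 -> A#4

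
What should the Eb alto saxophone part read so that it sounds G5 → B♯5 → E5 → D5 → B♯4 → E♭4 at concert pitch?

E6 G##6 C#6 B5 G##5 C5

Written C4 sounds as Eb3 on the Eb alto saxophone, so concert pitches are written a major sixth up.
G5 becomes E6
B#5 becomes G##6
E5 becomes C#6
D5 becomes B5
B#4 becomes G##5
Eb4 becomes C5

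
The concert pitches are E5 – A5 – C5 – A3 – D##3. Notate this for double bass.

E6 A6 C6 A4 D##4

The double bass sounds a perfect octave below written, so the written part must be a perfect octave above concert — transpose each note up.
E5 becomes E6
A5 becomes A6
C5 becomes C6
A3 becomes A4
D##3 becomes D##4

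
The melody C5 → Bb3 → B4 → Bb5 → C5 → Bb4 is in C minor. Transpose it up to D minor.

D5 C4 C#5 C6 D5 C5

C minor to D minor up is a major second, so every note moves up by that interval.
C5 becomes D5
Bb3 becomes C4
B4 becomes C#5
Bb5 becomes C6
C5 becomes D5
Bb4 becomes C5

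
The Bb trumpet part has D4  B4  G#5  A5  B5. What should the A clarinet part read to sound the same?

First find concert pitch: the Bb trumpet sounds a major second below written, so D4 B4 G#5 A5 B5 sounds C4 A4 F#5 G5 A5.
Then write for A clarinet: it sounds a minor third below written, so the part must be a minor third above concert.
C4 → Eb4
A4 → C5
F#5 → A5
G5 → Bb5
A5 → C6

Eb4 C5 A5 Bb5 C6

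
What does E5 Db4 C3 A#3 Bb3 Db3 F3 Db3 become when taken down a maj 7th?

F4 Ebb3 Db2 B2 Cb3 Ebb2 Gb2 Ebb2

E5 to F4
Db4 to Ebb3
C3 to Db2
A#3 to B2
Bb3 to Cb3
Db3 to Ebb2
F3 to Gb2
Db3 to Ebb2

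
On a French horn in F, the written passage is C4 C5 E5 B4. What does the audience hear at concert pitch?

F3 F4 A4 E4

The French horn in F sounds a perfect fifth below written, so transpose each written note down a perfect fifth.
C4 gives F3
C5 gives F4
E5 gives A4
B4 gives E4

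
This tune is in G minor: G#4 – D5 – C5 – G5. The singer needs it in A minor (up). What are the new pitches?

G minor to A minor up is a major second, so every note moves up by that interval.
G#4 → A#4
D5 → E5
C5 → D5
G5 → A5

A#4 E5 D5 A5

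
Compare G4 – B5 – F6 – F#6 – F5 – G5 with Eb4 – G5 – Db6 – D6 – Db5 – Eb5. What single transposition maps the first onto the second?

down a major third

Take the first pair: G4 → Eb4. G to E spans 3 letter names, so the interval is some kind of third.
Eb4 to G4 is 4 semitones, which makes it a major third; the second version is lower, so the direction is down.
Checking another pair — G5 → Eb5 — gives the same interval.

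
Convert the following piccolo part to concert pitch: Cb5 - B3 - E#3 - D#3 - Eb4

Written C4 on the piccolo sounds as C5, a perfect octave higher; apply that shift to every note.
Cb5 becomes Cb6
B3 becomes B4
E#3 becomes E#4
D#3 becomes D#4
Eb4 becomes Eb5

Cb6 B4 E#4 D#4 Eb5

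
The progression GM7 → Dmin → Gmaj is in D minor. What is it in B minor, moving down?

D minor down to B minor is a minor third; each chord root moves by that interval while the quality stays the same.
GM7: root G down a minor third → E, giving EM7.
Dmin: root D down a minor third → B, giving Bmin.
Gmaj: root G down a minor third → E, giving Emaj.

EM7 Bmin Emaj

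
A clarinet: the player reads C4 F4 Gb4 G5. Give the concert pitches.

A3 D4 Eb4 E5

The A clarinet sounds a minor third below written, so transpose each written note down a minor third.
C4 -> A3
F4 -> D4
Gb4 -> Eb4
G5 -> E5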